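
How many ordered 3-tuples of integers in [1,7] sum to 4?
Coefficient of x^4 in (x + x² + ... + x^7)^3. By inclusion-exclusion on dice exceeding 7: Σ_j (-1)^j C(3,j)·C(4-1-7j, 2) = C(3,0)·C(3,2) = 1·3 = 3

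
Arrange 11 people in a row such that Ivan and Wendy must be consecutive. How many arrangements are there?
Treat the 2 as one block: (11-2+1)! × 2! = 3628800 × 2 = 7257600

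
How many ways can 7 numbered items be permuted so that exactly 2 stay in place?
Choose the 2 fixed points C(7,2) = 21, derange the rest: !5 = Σ_{j=0}^{5} (-1)^j·5!/j! = 120 - 120 + 60 - 20 + 5 - 1 = 44. Product = 21 × 44 = 924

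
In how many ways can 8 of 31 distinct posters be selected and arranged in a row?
P(31,8) = 31!/(31-8)! = 318073392000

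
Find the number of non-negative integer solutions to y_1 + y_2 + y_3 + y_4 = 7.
C(7+4-1, 4-1) = C(10, 3) = 120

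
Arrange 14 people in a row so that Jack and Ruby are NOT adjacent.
Total - adjacent = 14! - (14-1)!×2 = 87178291200 - 12454041600 = 74724249600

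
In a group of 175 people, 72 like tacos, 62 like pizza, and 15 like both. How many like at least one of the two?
|A∪B| = |A| + |B| - |A∩B| = 72 + 62 - 15 = 119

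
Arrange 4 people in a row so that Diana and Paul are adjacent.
Treat as block: (4-1)! × 2! = 6 × 2 = 12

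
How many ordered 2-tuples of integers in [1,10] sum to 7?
Coefficient of x^7 in (x + x² + ... + x^10)^2. By inclusion-exclusion on dice exceeding 10: Σ_j (-1)^j C(2,j)·C(7-1-10j, 1) = C(2,0)·C(6,1) = 1·6 = 6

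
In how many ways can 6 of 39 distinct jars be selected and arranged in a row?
P(39,6) = 39!/(39-6)! = 2349088560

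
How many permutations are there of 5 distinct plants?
5! = 120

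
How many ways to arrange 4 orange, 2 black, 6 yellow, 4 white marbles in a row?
16! / (4! × 2! × 6! × 4!) = 25225200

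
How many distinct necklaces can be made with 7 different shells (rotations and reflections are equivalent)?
(7-1)!/2 = 720/2 = 360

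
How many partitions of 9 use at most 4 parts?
By conjugation, equals partitions of 9 into parts ≤ 4. Let r_j(i) = number of partitions of i into parts ≤ j, for i = 0..9. r_1(i) = 1 for all i; r_j(i) = r_{j-1}(i) + r_j(i-j). Rows j = 2..4: ≤2: 1 1 2 2 3 3 4 4 5 5; ≤3: 1 1 2 3 4 5 7 8 10 12; ≤4: 1 1 2 3 5 6 9 11 15 18. r_4(9) = 18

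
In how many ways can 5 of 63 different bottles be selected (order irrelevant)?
C(63,5) = 63!/(5!×58!) = 7028847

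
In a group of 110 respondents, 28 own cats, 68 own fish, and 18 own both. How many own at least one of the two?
|A∪B| = |A| + |B| - |A∩B| = 28 + 68 - 18 = 78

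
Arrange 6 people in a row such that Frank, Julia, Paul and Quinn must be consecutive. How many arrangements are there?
Treat the 4 as one block: (6-4+1)! × 4! = 6 × 24 = 144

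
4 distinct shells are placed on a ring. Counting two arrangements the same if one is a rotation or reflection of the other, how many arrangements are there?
(4-1)!/2 = 6/2 = 3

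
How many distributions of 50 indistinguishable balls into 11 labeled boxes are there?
C(50+11-1, 11-1) = C(60, 10) = 75394027566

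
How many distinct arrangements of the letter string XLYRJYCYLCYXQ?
13! / (1! × 1! × 1! × 2! × 2! × 2! × 4!) = 32432400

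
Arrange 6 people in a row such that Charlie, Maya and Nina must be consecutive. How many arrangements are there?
Treat the 3 as one block: (6-3+1)! × 3! = 24 × 6 = 144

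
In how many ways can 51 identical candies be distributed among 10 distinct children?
C(51+10-1, 10-1) = C(60, 9) = 14783142660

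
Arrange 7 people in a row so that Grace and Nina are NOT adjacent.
Total - adjacent = 7! - (7-1)!×2 = 5040 - 1440 = 3600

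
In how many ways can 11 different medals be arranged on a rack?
11! = 39916800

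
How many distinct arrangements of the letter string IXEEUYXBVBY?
11! / (1! × 2! × 1! × 2! × 2! × 1! × 2!) = 2494800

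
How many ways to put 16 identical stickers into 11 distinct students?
C(16+11-1, 11-1) = C(26, 10) = 5311735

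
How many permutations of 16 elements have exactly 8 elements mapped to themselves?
Choose the 8 fixed points C(16,8) = 12870, derange the rest: !8 = Σ_{j=0}^{8} (-1)^j·8!/j! = 40320 - 40320 + 20160 - 6720 + 1680 - 336 + 56 - 8 + 1 = 14833. Product = 12870 × 14833 = 190900710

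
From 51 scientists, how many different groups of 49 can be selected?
C(51,49) = 51!/(49!×2!) = 1275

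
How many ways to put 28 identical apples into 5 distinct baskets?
C(28+5-1, 5-1) = C(32, 4) = 35960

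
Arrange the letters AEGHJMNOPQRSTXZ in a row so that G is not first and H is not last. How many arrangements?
By inclusion-exclusion: 15! - 2×(15-1)! + (15-2)! = 1307674368000 - 174356582400 + 6227020800 = 1139544806400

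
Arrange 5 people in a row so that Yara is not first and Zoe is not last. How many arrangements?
By inclusion-exclusion: 5! - 2×(5-1)! + (5-2)! = 120 - 48 + 6 = 78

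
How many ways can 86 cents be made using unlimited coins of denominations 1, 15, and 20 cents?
Coefficient of x^86 in 1/(1-x^1) · 1/(1-x^15) · 1/(1-x^20). Case on j = number of 20-cent coins (j = 0..4); remainder r = 86 - 20j is made from {1,15} in ⌊r/15⌋+1 ways. r = 86, 66, 46, 26, 6 → 6 + 5 + 4 + 2 + 1 = 18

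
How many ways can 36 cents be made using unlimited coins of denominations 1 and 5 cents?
Coefficient of x^36 in 1/(1-x^1) · 1/(1-x^5). Use j coins of 5 for j = 0..⌊36/5⌋ = 7, the rest in 1s: 7 + 1 = 8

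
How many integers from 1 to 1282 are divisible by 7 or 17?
⌊1282/7⌋ + ⌊1282/17⌋ - ⌊1282/119⌋ = 183 + 75 - 10 = 248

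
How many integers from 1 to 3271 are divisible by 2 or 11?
⌊3271/2⌋ + ⌊3271/11⌋ - ⌊3271/22⌋ = 1635 + 297 - 148 = 1784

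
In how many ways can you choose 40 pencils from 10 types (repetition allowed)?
C(40+10-1, 10-1) = C(49, 9) = 2054455634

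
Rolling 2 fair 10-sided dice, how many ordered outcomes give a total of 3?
Coefficient of x^3 in (x + x² + ... + x^10)^2. By inclusion-exclusion on dice exceeding 10: Σ_j (-1)^j C(2,j)·C(3-1-10j, 1) = C(2,0)·C(2,1) = 1·2 = 2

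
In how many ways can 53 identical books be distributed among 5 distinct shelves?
C(53+5-1, 5-1) = C(57, 4) = 395010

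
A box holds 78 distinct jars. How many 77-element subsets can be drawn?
C(78,77) = 78!/(77!×1!) = 78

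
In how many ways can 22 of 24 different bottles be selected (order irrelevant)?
C(24,22) = 24!/(22!×2!) = 276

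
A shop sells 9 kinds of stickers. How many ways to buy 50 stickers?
C(50+9-1, 9-1) = C(58, 8) = 1916797311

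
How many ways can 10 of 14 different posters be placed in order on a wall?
P(14,10) = 14!/(14-10)! = 3632428800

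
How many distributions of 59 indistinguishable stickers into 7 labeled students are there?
C(59+7-1, 7-1) = C(65, 6) = 82598880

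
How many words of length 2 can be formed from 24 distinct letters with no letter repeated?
P(24,2) = 24!/(24-2)! = 552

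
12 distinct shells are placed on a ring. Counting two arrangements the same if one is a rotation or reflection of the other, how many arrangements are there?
(12-1)!/2 = 39916800/2 = 19958400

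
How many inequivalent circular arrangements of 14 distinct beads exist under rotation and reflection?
(14-1)!/2 = 6227020800/2 = 3113510400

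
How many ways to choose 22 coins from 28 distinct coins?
C(28,22) = 28!/(22!×6!) = 376740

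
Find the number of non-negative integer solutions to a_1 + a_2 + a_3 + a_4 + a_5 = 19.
C(19+5-1, 5-1) = C(23, 4) = 8855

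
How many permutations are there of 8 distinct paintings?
8! = 40320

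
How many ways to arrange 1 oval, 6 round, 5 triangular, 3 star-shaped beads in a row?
15! / (1! × 6! × 5! × 3!) = 2522520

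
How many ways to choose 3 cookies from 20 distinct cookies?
C(20,3) = 20!/(3!×17!) = 1140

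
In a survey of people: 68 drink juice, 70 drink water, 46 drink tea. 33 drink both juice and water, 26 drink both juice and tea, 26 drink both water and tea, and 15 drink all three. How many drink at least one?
|A∪B∪C| = 68+70+46-33-26-26+15 = 114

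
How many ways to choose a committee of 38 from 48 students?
C(48,38) = 48!/(38!×10!) = 6540715896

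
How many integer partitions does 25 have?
Pentagonal recurrence p(n) = p(n-1) + p(n-2) - p(n-5) - p(n-7) + p(n-12) + p(n-15) - ... gives p(0..24) = 1, 1, 2, 3, 5, 7, 11, 15, 22, 30, 42, 56, 77, 101, 135, 176, 231, 297, 385, 490, 627, 792, 1002, 1255, 1575. p(25) = p(24) + p(23) - p(20) - p(18) + p(13) + p(10) - p(3) = 1575 + 1255 - 627 - 385 + 101 + 42 - 3 = 1958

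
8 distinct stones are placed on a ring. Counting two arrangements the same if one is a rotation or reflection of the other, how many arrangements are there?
(8-1)!/2 = 5040/2 = 2520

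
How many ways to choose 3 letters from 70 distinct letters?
C(70,3) = 70!/(3!×67!) = 54740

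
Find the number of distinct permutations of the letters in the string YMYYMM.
6! / (3! × 3!) = 20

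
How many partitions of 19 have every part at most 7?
Let r_j(i) = number of partitions of i into parts ≤ j, for i = 0..19. r_1(i) = 1 for all i; r_j(i) = r_{j-1}(i) + r_j(i-j). Rows j = 2..7: ≤2: 1 1 2 2 3 3 4 4 5 5 6 6 7 7 8 8 9 9 10 10; ≤3: 1 1 2 3 4 5 7 8 10 12 14 16 19 21 24 27 30 33 37 40; ≤4: 1 1 2 3 5 6 9 11 15 18 23 27 34 39 47 54 64 72 84 94; ≤5: 1 1 2 3 5 7 10 13 18 23 30 37 47 57 70 84 101 119 141 164; ≤6: 1 1 2 3 5 7 11 14 20 26 35 44 58 71 90 110 136 163 199 235; ≤7: 1 1 2 3 5 7 11 15 21 28 38 49 65 82 105 131 164 201 248 300. r_7(19) = 300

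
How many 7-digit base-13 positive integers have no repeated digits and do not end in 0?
Last digit: 12 nonzero choices. First digit: 11 (nonzero, ≠last). Middle 5: P(11,5) = 55440. Total = 7318080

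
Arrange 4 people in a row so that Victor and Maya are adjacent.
Treat as block: (4-1)! × 2! = 6 × 2 = 12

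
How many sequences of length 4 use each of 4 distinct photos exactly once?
4! = 24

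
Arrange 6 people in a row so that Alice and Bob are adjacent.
Treat as block: (6-1)! × 2! = 120 × 2 = 240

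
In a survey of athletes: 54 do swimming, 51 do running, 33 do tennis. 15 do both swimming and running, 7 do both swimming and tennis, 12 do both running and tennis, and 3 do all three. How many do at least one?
|A∪B∪C| = 54+51+33-15-7-12+3 = 107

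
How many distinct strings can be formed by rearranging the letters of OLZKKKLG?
8! / (1! × 3! × 1! × 1! × 2!) = 3360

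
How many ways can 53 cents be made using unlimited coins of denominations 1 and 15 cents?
Coefficient of x^53 in 1/(1-x^1) · 1/(1-x^15). Use j coins of 15 for j = 0..⌊53/15⌋ = 3, the rest in 1s: 3 + 1 = 4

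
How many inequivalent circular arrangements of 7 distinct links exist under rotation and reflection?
(7-1)!/2 = 720/2 = 360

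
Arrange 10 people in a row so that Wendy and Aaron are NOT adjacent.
Total - adjacent = 10! - (10-1)!×2 = 3628800 - 725760 = 2903040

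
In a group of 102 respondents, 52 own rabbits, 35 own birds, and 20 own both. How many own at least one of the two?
|A∪B| = |A| + |B| - |A∩B| = 52 + 35 - 20 = 67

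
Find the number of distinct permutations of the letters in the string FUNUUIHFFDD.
11! / (1! × 1! × 3! × 3! × 2! × 1!) = 554400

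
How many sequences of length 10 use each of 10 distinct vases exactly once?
10! = 3628800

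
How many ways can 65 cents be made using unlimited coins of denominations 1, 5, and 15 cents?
Coefficient of x^65 in 1/(1-x^1) · 1/(1-x^5) · 1/(1-x^15). Case on j = number of 15-cent coins (j = 0..4); remainder r = 65 - 15j is made from {1,5} in ⌊r/5⌋+1 ways. r = 65, 50, 35, 20, 5 → 14 + 11 + 8 + 5 + 2 = 40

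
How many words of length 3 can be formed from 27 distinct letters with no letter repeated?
P(27,3) = 27!/(27-3)! = 17550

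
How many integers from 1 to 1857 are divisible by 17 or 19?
⌊1857/17⌋ + ⌊1857/19⌋ - ⌊1857/323⌋ = 109 + 97 - 5 = 201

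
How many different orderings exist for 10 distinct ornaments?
10! = 3628800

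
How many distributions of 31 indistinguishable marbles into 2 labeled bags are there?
C(31+2-1, 2-1) = C(32, 1) = 32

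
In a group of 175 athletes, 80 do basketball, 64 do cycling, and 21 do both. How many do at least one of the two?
|A∪B| = |A| + |B| - |A∩B| = 80 + 64 - 21 = 123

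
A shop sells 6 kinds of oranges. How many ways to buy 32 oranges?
C(32+6-1, 6-1) = C(37, 5) = 435897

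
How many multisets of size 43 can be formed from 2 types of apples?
C(43+2-1, 2-1) = C(44, 1) = 44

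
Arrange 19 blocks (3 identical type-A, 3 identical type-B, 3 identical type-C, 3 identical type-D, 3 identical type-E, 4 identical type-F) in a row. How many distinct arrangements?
19! / (3! × 3! × 3! × 3! × 3! × 4!) = 651819168000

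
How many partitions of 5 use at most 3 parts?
By conjugation, equals partitions of 5 into parts ≤ 3. Let r_j(i) = number of partitions of i into parts ≤ j, for i = 0..5. r_1(i) = 1 for all i; r_j(i) = r_{j-1}(i) + r_j(i-j). Rows j = 2..3: ≤2: 1 1 2 2 3 3; ≤3: 1 1 2 3 4 5. r_3(5) = 5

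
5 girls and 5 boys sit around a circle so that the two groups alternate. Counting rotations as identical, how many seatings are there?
Fix one of the girls: (5-1)! ways for the remaining girls, × 5! ways for the boys = 24 × 120 = 2880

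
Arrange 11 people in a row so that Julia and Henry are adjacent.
Treat as block: (11-1)! × 2! = 3628800 × 2 = 7257600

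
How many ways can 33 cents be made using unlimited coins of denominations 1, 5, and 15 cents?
Coefficient of x^33 in 1/(1-x^1) · 1/(1-x^5) · 1/(1-x^15). Case on j = number of 15-cent coins (j = 0..2); remainder r = 33 - 15j is made from {1,5} in ⌊r/5⌋+1 ways. r = 33, 18, 3 → 7 + 4 + 1 = 12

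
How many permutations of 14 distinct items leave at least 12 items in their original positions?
Exactly j fixed points: C(14,j)·!(14-j); sum over j ≥ 12 (derangement numbers via !m = (m-1)·(!(m-1) + !(m-2)): !0..!2 = 1, 0, 1). Σ_{j=12}^{14} C(14,j)·!(14-j) = C(14,12)·!2 + C(14,13)·!1 + C(14,14)·!0 = 91·1 + 14·0 + 1·1 = 92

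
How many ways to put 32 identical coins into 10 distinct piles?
C(32+10-1, 10-1) = C(41, 9) = 350343565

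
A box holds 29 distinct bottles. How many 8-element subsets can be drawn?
C(29,8) = 29!/(8!×21!) = 4292145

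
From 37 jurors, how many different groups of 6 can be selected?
C(37,6) = 37!/(6!×31!) = 2324784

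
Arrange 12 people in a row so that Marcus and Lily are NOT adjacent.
Total - adjacent = 12! - (12-1)!×2 = 479001600 - 79833600 = 399168000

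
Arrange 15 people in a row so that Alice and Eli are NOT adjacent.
Total - adjacent = 15! - (15-1)!×2 = 1307674368000 - 174356582400 = 1133317785600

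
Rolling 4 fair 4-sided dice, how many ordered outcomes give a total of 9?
Coefficient of x^9 in (x + x² + ... + x^4)^4. By inclusion-exclusion on dice exceeding 4: Σ_j (-1)^j C(4,j)·C(9-1-4j, 3) = C(4,0)·C(8,3) - C(4,1)·C(4,3) = 1·56 - 4·4 = 40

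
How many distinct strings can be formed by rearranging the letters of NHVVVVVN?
8! / (2! × 1! × 5!) = 168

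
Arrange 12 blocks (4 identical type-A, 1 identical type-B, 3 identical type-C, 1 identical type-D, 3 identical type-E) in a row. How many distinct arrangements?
12! / (4! × 1! × 3! × 1! × 3!) = 554400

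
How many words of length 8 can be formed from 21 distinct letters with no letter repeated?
P(21,8) = 21!/(21-8)! = 8204716800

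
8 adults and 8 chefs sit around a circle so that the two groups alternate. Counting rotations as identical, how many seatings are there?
Fix one of the adults: (8-1)! ways for the remaining adults, × 8! ways for the chefs = 5040 × 40320 = 203212800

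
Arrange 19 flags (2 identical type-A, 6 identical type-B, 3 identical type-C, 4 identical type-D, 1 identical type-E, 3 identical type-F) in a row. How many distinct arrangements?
19! / (2! × 6! × 3! × 4! × 1! × 3!) = 97772875200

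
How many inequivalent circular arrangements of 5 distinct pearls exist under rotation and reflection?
(5-1)!/2 = 24/2 = 12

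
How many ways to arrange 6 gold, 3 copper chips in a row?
9! / (6! × 3!) = 84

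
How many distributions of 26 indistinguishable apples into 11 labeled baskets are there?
C(26+11-1, 11-1) = C(36, 10) = 254186856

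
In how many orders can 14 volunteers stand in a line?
14! = 87178291200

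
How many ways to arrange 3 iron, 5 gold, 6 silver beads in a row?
14! / (3! × 5! × 6!) = 168168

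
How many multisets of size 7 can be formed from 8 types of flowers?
C(7+8-1, 8-1) = C(14, 7) = 3432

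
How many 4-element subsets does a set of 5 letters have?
C(5,4) = 5!/(4!×1!) = 5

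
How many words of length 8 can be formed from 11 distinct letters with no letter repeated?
P(11,8) = 11!/(11-8)! = 6652800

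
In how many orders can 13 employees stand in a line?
13! = 6227020800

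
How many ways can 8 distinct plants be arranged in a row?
8! = 40320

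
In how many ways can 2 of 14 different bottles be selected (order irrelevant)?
C(14,2) = 14!/(2!×12!) = 91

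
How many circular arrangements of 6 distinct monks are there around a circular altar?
Circular: fix one position, arrange the rest. (6-1)! = 120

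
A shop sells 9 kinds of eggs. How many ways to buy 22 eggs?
C(22+9-1, 9-1) = C(30, 8) = 5852925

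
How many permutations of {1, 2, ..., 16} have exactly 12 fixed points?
Choose the 12 fixed points C(16,12) = 1820, derange the rest: !4 = Σ_{j=0}^{4} (-1)^j·4!/j! = 24 - 24 + 12 - 4 + 1 = 9. Product = 1820 × 9 = 16380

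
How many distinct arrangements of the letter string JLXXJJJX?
8! / (3! × 4! × 1!) = 280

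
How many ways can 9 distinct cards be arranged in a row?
9! = 362880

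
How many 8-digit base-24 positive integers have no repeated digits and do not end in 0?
Last digit: 23 nonzero choices. First digit: 22 (nonzero, ≠last). Middle 6: P(22,6) = 53721360. Total = 27183008160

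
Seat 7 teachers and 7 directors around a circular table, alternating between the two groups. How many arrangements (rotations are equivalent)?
Fix one of the teachers: (7-1)! ways for the remaining teachers, × 7! ways for the directors = 720 × 5040 = 3628800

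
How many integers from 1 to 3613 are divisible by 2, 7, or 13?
⌊3613/2⌋+⌊3613/7⌋+⌊3613/13⌋ - ⌊3613/14⌋-⌊3613/26⌋-⌊3613/91⌋ + ⌊3613/182⌋ = 1806+516+277 - 258-138-39 + 19 = 2183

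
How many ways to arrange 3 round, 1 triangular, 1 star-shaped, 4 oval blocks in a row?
9! / (3! × 1! × 1! × 4!) = 2520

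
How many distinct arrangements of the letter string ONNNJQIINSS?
11! / (1! × 4! × 1! × 1! × 2! × 2!) = 415800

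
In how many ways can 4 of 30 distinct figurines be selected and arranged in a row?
P(30,4) = 30!/(30-4)! = 657720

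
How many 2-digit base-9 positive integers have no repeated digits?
First digit: 8 choices (nonzero). Then descending: 8 × 8 = 64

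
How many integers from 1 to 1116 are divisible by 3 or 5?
⌊1116/3⌋ + ⌊1116/5⌋ - ⌊1116/15⌋ = 372 + 223 - 74 = 521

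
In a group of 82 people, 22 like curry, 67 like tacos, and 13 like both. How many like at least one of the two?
|A∪B| = |A| + |B| - |A∩B| = 22 + 67 - 13 = 76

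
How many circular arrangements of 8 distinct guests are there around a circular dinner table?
Circular: fix one position, arrange the rest. (8-1)! = 5040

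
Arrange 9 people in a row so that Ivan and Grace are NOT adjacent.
Total - adjacent = 9! - (9-1)!×2 = 362880 - 80640 = 282240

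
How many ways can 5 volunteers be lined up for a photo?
5! = 120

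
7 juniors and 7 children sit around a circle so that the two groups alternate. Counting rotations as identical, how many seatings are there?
Fix one of the juniors: (7-1)! ways for the remaining juniors, × 7! ways for the children = 720 × 5040 = 3628800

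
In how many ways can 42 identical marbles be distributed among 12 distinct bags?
C(42+12-1, 12-1) = C(53, 11) = 76223753060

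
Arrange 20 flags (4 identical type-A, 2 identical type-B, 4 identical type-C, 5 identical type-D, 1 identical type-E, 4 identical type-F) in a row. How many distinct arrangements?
20! / (4! × 2! × 4! × 5! × 1! × 4!) = 733296564000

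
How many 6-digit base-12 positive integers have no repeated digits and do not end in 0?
Last digit: 11 nonzero choices. First digit: 10 (nonzero, ≠last). Middle 4: P(10,4) = 5040. Total = 554400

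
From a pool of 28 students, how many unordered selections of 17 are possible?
C(28,17) = 28!/(17!×11!) = 21474180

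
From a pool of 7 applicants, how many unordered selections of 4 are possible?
C(7,4) = 7!/(4!×3!) = 35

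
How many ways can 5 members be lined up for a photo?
5! = 120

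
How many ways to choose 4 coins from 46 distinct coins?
C(46,4) = 46!/(4!×42!) = 163185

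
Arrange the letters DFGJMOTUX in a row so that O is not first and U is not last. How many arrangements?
By inclusion-exclusion: 9! - 2×(9-1)! + (9-2)! = 362880 - 80640 + 5040 = 287280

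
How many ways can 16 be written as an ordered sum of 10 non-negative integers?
C(16+10-1, 10-1) = C(25, 9) = 2042975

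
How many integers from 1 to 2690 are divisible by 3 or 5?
⌊2690/3⌋ + ⌊2690/5⌋ - ⌊2690/15⌋ = 896 + 538 - 179 = 1255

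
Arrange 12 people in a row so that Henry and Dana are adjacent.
Treat as block: (12-1)! × 2! = 39916800 × 2 = 79833600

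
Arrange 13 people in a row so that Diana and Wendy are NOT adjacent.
Total - adjacent = 13! - (13-1)!×2 = 6227020800 - 958003200 = 5269017600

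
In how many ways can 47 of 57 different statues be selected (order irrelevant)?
C(57,47) = 57!/(47!×10!) = 43183019880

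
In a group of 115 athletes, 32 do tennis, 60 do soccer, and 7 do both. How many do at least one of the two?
|A∪B| = |A| + |B| - |A∩B| = 32 + 60 - 7 = 85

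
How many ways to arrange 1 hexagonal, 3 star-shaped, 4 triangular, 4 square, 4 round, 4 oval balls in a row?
20! / (1! × 3! × 4! × 4! × 4! × 4!) = 1222160940000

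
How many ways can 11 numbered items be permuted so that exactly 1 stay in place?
Choose the 1 fixed point C(11,1) = 11, derange the rest: !10 = Σ_{j=0}^{10} (-1)^j·10!/j! = 3628800 - 3628800 + 1814400 - 604800 + 151200 - 30240 + 5040 - 720 + 90 - 10 + 1 = 1334961. Product = 11 × 1334961 = 14684571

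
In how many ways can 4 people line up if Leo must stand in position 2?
Fix one position: (4-1)! = 6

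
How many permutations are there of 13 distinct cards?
13! = 6227020800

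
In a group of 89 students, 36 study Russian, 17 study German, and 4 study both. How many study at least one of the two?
|A∪B| = |A| + |B| - |A∩B| = 36 + 17 - 4 = 49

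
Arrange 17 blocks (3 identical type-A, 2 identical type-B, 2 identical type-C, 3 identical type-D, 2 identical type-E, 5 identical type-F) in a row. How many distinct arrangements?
17! / (3! × 2! × 2! × 3! × 2! × 5!) = 10291881600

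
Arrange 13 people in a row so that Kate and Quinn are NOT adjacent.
Total - adjacent = 13! - (13-1)!×2 = 6227020800 - 958003200 = 5269017600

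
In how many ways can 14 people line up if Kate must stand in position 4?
Fix one position: (14-1)! = 6227020800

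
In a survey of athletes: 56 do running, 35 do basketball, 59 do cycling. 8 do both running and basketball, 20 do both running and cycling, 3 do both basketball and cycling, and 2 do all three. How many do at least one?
|A∪B∪C| = 56+35+59-8-20-3+2 = 121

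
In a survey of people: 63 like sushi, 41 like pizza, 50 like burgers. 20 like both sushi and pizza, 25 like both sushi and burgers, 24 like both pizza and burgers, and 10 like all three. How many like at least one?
|A∪B∪C| = 63+41+50-20-25-24+10 = 95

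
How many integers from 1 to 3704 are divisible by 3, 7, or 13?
⌊3704/3⌋+⌊3704/7⌋+⌊3704/13⌋ - ⌊3704/21⌋-⌊3704/39⌋-⌊3704/91⌋ + ⌊3704/273⌋ = 1234+529+284 - 176-94-40 + 13 = 1750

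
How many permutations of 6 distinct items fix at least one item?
Complement of the derangements. !6 = Σ_{j=0}^{6} (-1)^j·6!/j! = 720 - 720 + 360 - 120 + 30 - 6 + 1 = 265. 6! - !6 = 720 - 265 = 455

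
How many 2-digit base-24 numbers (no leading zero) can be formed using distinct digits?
First digit: 23 choices (nonzero). Then descending: 23 × 23 = 529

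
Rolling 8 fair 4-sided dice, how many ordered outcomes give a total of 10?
Coefficient of x^10 in (x + x² + ... + x^4)^8. By inclusion-exclusion on dice exceeding 4: Σ_j (-1)^j C(8,j)·C(10-1-4j, 7) = C(8,0)·C(9,7) = 1·36 = 36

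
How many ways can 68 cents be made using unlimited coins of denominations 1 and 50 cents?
Coefficient of x^68 in 1/(1-x^1) · 1/(1-x^50). Use j coins of 50 for j = 0..⌊68/50⌋ = 1, the rest in 1s: 1 + 1 = 2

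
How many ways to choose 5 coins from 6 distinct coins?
C(6,5) = 6!/(5!×1!) = 6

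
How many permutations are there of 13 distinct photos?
13! = 6227020800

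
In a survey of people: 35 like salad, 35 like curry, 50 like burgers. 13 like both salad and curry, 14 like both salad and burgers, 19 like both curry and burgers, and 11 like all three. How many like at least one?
|A∪B∪C| = 35+35+50-13-14-19+11 = 85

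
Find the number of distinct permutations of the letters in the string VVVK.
4! / (1! × 3!) = 4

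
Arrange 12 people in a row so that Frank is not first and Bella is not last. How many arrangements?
By inclusion-exclusion: 12! - 2×(12-1)! + (12-2)! = 479001600 - 79833600 + 3628800 = 402796800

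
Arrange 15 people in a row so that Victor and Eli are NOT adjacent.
Total - adjacent = 15! - (15-1)!×2 = 1307674368000 - 174356582400 = 1133317785600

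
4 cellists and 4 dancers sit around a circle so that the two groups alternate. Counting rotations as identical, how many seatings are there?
Fix one of the cellists: (4-1)! ways for the remaining cellists, × 4! ways for the dancers = 6 × 24 = 144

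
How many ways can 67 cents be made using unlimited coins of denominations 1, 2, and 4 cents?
Coefficient of x^67 in 1/(1-x^1) · 1/(1-x^2) · 1/(1-x^4). Case on j = number of 4-cent coins (j = 0..16); remainder r = 67 - 4j is made from {1,2} in ⌊r/2⌋+1 ways. r = 67, 63, 59, 55, 51, 47, 43, 39, 35, 31, 27, 23, 19, 15, 11, 7, 3 → 34 + 32 + 30 + 28 + 26 + 24 + 22 + 20 + 18 + 16 + 14 + 12 + 10 + 8 + 6 + 4 + 2 = 306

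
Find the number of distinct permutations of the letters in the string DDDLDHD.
7! / (5! × 1! × 1!) = 42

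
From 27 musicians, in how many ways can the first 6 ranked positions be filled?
P(27,6) = 27!/(27-6)! = 213127200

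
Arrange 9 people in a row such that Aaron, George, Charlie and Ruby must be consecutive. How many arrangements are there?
Treat the 4 as one block: (9-4+1)! × 4! = 720 × 24 = 17280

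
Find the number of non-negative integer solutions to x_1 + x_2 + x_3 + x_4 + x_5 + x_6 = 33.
C(33+6-1, 6-1) = C(38, 5) = 501942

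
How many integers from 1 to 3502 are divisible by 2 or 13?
⌊3502/2⌋ + ⌊3502/13⌋ - ⌊3502/26⌋ = 1751 + 269 - 134 = 1886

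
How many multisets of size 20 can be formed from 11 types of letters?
C(20+11-1, 11-1) = C(30, 10) = 30045015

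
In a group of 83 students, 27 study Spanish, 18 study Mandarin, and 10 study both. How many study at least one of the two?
|A∪B| = |A| + |B| - |A∩B| = 27 + 18 - 10 = 35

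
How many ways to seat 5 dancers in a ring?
Circular: fix one position, arrange the rest. (5-1)! = 24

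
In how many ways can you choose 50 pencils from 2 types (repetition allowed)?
C(50+2-1, 2-1) = C(51, 1) = 51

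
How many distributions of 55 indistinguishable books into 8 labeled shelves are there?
C(55+8-1, 8-1) = C(62, 7) = 491796152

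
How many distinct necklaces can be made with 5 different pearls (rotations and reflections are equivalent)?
(5-1)!/2 = 24/2 = 12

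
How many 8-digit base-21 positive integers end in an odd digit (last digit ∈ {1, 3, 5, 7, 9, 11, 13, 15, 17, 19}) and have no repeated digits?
Last∈{1,3,5,7,9,11,13,15,17,19}. Last=0: 0. Last nonzero: 10×19×P(19,6) = 3711657600. Total = 3711657600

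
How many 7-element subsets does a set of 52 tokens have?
C(52,7) = 52!/(7!×45!) = 133784560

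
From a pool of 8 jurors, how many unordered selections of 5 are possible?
C(8,5) = 8!/(5!×3!) = 56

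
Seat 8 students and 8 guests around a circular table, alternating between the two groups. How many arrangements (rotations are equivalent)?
Fix one of the students: (8-1)! ways for the remaining students, × 8! ways for the guests = 5040 × 40320 = 203212800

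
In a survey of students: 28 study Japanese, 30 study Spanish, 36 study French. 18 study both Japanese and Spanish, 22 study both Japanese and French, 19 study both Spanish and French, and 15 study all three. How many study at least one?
|A∪B∪C| = 28+30+36-18-22-19+15 = 50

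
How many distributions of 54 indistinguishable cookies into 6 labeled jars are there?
C(54+6-1, 6-1) = C(59, 5) = 5006386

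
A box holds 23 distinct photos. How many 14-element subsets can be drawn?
C(23,14) = 23!/(14!×9!) = 817190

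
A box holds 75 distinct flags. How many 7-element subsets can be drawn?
C(75,7) = 75!/(7!×68!) = 1984829850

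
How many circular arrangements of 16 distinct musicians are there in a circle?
Circular: fix one position, arrange the rest. (16-1)! = 1307674368000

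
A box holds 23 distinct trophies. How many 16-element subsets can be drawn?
C(23,16) = 23!/(16!×7!) = 245157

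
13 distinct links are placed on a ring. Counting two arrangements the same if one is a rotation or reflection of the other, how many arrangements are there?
(13-1)!/2 = 479001600/2 = 239500800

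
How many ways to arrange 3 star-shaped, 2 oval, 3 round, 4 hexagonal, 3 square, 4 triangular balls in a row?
19! / (3! × 2! × 3! × 4! × 3! × 4!) = 488864376000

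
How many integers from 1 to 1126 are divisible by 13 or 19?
⌊1126/13⌋ + ⌊1126/19⌋ - ⌊1126/247⌋ = 86 + 59 - 4 = 141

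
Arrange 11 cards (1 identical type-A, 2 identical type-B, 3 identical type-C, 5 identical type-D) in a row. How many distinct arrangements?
11! / (1! × 2! × 3! × 5!) = 27720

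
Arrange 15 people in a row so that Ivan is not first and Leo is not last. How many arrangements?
By inclusion-exclusion: 15! - 2×(15-1)! + (15-2)! = 1307674368000 - 174356582400 + 6227020800 = 1139544806400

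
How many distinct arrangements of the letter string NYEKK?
5! / (1! × 1! × 1! × 2!) = 60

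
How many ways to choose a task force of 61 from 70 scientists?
C(70,61) = 70!/(61!×9!) = 65033528560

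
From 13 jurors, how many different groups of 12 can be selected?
C(13,12) = 13!/(12!×1!) = 13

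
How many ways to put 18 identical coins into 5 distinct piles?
C(18+5-1, 5-1) = C(22, 4) = 7315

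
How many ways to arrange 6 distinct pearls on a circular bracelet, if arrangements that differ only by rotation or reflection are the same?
(6-1)!/2 = 120/2 = 60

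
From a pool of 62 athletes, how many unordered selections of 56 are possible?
C(62,56) = 62!/(56!×6!) = 61474519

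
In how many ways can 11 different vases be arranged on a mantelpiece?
11! = 39916800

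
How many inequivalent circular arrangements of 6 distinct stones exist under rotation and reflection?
(6-1)!/2 = 120/2 = 60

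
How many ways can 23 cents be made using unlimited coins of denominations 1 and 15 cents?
Coefficient of x^23 in 1/(1-x^1) · 1/(1-x^15). Use j coins of 15 for j = 0..⌊23/15⌋ = 1, the rest in 1s: 1 + 1 = 2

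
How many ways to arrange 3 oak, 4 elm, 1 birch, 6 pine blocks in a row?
14! / (3! × 4! × 1! × 6!) = 840840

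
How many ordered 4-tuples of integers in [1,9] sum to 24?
Coefficient of x^24 in (x + x² + ... + x^9)^4. By inclusion-exclusion on dice exceeding 9: Σ_j (-1)^j C(4,j)·C(24-1-9j, 3) = C(4,0)·C(23,3) - C(4,1)·C(14,3) + C(4,2)·C(5,3) = 1·1771 - 4·364 + 6·10 = 375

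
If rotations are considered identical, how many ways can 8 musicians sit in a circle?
Circular: fix one position, arrange the rest. (8-1)! = 5040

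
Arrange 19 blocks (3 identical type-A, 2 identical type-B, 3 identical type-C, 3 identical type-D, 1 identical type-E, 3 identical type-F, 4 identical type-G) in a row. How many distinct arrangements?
19! / (3! × 2! × 3! × 3! × 1! × 3! × 4!) = 1955457504000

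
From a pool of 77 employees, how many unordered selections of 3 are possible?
C(77,3) = 77!/(3!×74!) = 73150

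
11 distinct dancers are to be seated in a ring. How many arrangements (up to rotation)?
Circular: fix one position, arrange the rest. (11-1)! = 3628800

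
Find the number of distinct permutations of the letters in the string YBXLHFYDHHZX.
12! / (2! × 1! × 1! × 1! × 1! × 3! × 2! × 1!) = 19958400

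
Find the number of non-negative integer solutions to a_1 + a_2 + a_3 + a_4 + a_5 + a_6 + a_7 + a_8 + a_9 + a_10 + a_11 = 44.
C(44+11-1, 11-1) = C(54, 10) = 23930713170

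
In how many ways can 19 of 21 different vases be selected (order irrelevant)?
C(21,19) = 21!/(19!×2!) = 210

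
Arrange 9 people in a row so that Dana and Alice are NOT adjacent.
Total - adjacent = 9! - (9-1)!×2 = 362880 - 80640 = 282240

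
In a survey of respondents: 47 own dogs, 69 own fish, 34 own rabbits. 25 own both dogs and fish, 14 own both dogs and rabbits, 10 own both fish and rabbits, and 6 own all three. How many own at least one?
|A∪B∪C| = 47+69+34-25-14-10+6 = 107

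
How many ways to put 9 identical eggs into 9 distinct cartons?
C(9+9-1, 9-1) = C(17, 8) = 24310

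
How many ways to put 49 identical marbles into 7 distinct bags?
C(49+7-1, 7-1) = C(55, 6) = 28989675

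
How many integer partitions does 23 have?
Pentagonal recurrence p(n) = p(n-1) + p(n-2) - p(n-5) - p(n-7) + p(n-12) + p(n-15) - ... gives p(0..22) = 1, 1, 2, 3, 5, 7, 11, 15, 22, 30, 42, 56, 77, 101, 135, 176, 231, 297, 385, 490, 627, 792, 1002. p(23) = p(22) + p(21) - p(18) - p(16) + p(11) + p(8) - p(1) = 1002 + 792 - 385 - 231 + 56 + 22 - 1 = 1255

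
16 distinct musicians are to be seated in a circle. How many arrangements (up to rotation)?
Circular: fix one position, arrange the rest. (16-1)! = 1307674368000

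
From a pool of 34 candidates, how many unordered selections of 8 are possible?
C(34,8) = 34!/(8!×26!) = 18156204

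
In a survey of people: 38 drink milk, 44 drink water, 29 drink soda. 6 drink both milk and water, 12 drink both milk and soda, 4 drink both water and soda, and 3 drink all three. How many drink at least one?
|A∪B∪C| = 38+44+29-6-12-4+3 = 92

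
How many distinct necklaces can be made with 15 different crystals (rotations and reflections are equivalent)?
(15-1)!/2 = 87178291200/2 = 43589145600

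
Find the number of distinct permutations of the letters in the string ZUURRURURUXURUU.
15! / (1! × 1! × 8! × 5!) = 270270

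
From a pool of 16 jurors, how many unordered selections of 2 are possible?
C(16,2) = 16!/(2!×14!) = 120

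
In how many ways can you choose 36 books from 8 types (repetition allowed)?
C(36+8-1, 8-1) = C(43, 7) = 32224114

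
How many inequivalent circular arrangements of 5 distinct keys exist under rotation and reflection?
(5-1)!/2 = 24/2 = 12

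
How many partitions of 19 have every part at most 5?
Let r_j(i) = number of partitions of i into parts ≤ j, for i = 0..19. r_1(i) = 1 for all i; r_j(i) = r_{j-1}(i) + r_j(i-j). Rows j = 2..5: ≤2: 1 1 2 2 3 3 4 4 5 5 6 6 7 7 8 8 9 9 10 10; ≤3: 1 1 2 3 4 5 7 8 10 12 14 16 19 21 24 27 30 33 37 40; ≤4: 1 1 2 3 5 6 9 11 15 18 23 27 34 39 47 54 64 72 84 94; ≤5: 1 1 2 3 5 7 10 13 18 23 30 37 47 57 70 84 101 119 141 164. r_5(19) = 164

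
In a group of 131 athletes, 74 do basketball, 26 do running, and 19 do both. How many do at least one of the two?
|A∪B| = |A| + |B| - |A∩B| = 74 + 26 - 19 = 81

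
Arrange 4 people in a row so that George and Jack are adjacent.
Treat as block: (4-1)! × 2! = 6 × 2 = 12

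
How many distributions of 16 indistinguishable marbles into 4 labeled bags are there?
C(16+4-1, 4-1) = C(19, 3) = 969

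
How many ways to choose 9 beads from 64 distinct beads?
C(64,9) = 64!/(9!×55!) = 27540584512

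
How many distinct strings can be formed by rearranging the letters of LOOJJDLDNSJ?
11! / (3! × 1! × 1! × 2! × 2! × 2!) = 831600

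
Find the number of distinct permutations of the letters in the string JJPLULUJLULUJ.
13! / (1! × 4! × 4! × 4!) = 450450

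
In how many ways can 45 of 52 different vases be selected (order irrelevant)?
C(52,45) = 52!/(45!×7!) = 133784560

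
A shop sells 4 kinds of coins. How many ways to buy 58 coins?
C(58+4-1, 4-1) = C(61, 3) = 35990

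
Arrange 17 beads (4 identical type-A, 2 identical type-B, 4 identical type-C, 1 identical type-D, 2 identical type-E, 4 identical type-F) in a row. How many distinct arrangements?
17! / (4! × 2! × 4! × 1! × 2! × 4!) = 6432426000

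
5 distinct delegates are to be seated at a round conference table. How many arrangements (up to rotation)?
Circular: fix one position, arrange the rest. (5-1)! = 24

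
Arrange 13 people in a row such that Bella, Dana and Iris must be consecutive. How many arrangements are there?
Treat the 3 as one block: (13-3+1)! × 3! = 39916800 × 6 = 239500800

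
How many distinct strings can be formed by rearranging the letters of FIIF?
4! / (2! × 2!) = 6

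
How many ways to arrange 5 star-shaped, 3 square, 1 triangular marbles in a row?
9! / (5! × 3! × 1!) = 504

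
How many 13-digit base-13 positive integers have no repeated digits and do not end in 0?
Last digit: 12 nonzero choices. First digit: 11 (nonzero, ≠last). Middle 11: P(11,11) = 39916800. Total = 5269017600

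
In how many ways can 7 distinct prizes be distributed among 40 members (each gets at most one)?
P(40,7) = 40!/(40-7)! = 93963542400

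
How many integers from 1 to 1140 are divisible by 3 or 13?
⌊1140/3⌋ + ⌊1140/13⌋ - ⌊1140/39⌋ = 380 + 87 - 29 = 438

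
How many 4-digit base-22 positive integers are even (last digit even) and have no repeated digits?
Last∈{0,2,4,6,8,10,12,14,16,18,20}. Last=0: 7980. Last nonzero: 10×20×P(20,2) = 76000. Total = 83980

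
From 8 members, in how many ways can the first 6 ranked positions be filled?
P(8,6) = 8!/(8-6)! = 20160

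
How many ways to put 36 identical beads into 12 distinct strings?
C(36+12-1, 12-1) = C(47, 11) = 17417133617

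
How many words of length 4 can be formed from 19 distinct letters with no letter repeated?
P(19,4) = 19!/(19-4)! = 93024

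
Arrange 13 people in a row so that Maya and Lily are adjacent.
Treat as block: (13-1)! × 2! = 479001600 × 2 = 958003200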